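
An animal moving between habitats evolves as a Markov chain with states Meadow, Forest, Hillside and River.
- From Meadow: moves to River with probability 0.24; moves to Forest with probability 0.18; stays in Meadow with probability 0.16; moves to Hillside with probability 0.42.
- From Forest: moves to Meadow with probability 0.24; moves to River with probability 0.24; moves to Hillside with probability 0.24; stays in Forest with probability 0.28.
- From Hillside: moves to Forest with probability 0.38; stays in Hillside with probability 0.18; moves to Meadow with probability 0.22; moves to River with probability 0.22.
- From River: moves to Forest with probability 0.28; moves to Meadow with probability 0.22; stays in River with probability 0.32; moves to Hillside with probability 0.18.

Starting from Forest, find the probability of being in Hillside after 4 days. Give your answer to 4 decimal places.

0.2482

Propagate the distribution vector 4 days from Forest.
After 0 days: (0.0000, 1.0000, 0.0000, 0.0000)
After 1 day: (0.2400, 0.2800, 0.2400, 0.2400)
After 2 days: (0.2112, 0.2800, 0.2544, 0.2544)
After 3 days: (0.2129, 0.2843, 0.2475, 0.2553)
After 4 days: (0.2129, 0.2835, 0.2482, 0.2555)
P(in Hillside after 4 days) = 0.2482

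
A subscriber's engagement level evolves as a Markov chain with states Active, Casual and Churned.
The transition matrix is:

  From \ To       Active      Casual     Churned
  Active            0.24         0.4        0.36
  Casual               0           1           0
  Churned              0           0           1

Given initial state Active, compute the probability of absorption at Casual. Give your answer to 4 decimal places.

Let h(s) be the probability of absorption at Casual starting from transient state s. Then h(Casual) = 1 and h(Churned) = 0. By first-step analysis:
h(Active) = 0.24·h(Active) + 0.4·1 + 0.36·0
Solving: h(Active) = 0.5263.
Starting from Active, the probability is 0.5263.

0.5263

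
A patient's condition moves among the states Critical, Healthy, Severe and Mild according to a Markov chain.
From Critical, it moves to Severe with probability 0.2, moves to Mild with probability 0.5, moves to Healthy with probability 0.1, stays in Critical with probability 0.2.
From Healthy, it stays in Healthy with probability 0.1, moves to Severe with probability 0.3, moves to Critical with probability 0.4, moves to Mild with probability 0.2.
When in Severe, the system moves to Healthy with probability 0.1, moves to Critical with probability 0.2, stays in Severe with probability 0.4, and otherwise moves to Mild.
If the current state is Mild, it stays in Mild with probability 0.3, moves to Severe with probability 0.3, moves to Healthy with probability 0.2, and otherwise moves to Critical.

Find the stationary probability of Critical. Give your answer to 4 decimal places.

0.2266

Let the stationary distribution be π with π = πP and π_1 + π_2 + π_3 + π_4 = 1.
π_1 = 0.2·π_1 + 0.4·π_2 + 0.2·π_3 + 0.2·π_4
π_2 = 0.1·π_1 + 0.1·π_2 + 0.1·π_3 + 0.2·π_4
π_3 = 0.2·π_1 + 0.3·π_2 + 0.4·π_3 + 0.3·π_4
Solving with the normalization constraint gives π = (0.2266, 0.1332, 0.3082, 0.3320).
So the stationary probability of Critical is 0.2266.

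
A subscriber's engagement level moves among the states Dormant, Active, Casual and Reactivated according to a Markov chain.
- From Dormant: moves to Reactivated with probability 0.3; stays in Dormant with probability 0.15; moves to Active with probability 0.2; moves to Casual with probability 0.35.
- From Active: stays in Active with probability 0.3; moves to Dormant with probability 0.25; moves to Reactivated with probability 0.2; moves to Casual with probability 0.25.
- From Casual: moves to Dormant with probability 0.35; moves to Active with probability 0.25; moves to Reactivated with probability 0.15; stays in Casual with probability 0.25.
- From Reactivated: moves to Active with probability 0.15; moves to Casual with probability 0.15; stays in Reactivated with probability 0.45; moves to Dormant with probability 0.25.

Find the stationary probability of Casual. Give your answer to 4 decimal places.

Let the stationary distribution be π with π = πP and π_1 + π_2 + π_3 + π_4 = 1.
π_1 = 0.15·π_1 + 0.25·π_2 + 0.35·π_3 + 0.25·π_4
π_2 = 0.2·π_1 + 0.3·π_2 + 0.25·π_3 + 0.15·π_4
π_3 = 0.35·π_1 + 0.25·π_2 + 0.25·π_3 + 0.15·π_4
Solving with the normalization constraint gives π = (0.2497, 0.2202, 0.2466, 0.2835).
So the stationary probability of Casual is 0.2466.

0.2466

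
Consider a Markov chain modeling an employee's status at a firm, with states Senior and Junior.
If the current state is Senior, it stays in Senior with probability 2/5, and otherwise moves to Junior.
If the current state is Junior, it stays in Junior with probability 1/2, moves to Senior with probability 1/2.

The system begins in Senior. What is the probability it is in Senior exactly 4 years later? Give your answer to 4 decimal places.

Propagate the distribution vector 4 years from Senior.
After 0 years: (1.0000, 0.0000)
After 1 year: (0.4000, 0.6000)
After 2 years: (0.4600, 0.5400)
After 3 years: (0.4540, 0.5460)
After 4 years: (0.4546, 0.5454)
P(in Senior after 4 years) = 0.4546

0.4546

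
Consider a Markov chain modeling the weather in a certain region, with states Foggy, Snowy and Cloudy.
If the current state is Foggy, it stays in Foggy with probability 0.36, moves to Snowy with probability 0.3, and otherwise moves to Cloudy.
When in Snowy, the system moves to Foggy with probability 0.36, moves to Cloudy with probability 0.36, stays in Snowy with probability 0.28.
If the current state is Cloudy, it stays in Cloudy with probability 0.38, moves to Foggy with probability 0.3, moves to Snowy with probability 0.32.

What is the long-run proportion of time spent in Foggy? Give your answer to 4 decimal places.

0.3384

Let the stationary distribution be π with π = πP and π_1 + π_2 + π_3 = 1.
π_1 = 0.36·π_1 + 0.36·π_2 + 0.3·π_3
π_2 = 0.3·π_1 + 0.28·π_2 + 0.32·π_3
Solving with the normalization constraint gives π = (0.3384, 0.3012, 0.3604).
So the stationary probability of Foggy is 0.3384.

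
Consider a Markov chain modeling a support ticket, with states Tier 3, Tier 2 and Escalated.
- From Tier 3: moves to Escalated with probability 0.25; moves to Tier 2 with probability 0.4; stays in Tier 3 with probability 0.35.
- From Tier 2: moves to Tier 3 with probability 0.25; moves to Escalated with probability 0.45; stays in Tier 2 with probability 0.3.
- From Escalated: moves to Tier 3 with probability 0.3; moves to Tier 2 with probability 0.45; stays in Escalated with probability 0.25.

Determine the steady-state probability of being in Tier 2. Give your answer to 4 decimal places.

Let the stationary distribution be π with π = πP and π_1 + π_2 + π_3 = 1.
π_1 = 0.35·π_1 + 0.25·π_2 + 0.3·π_3
π_2 = 0.4·π_1 + 0.3·π_2 + 0.45·π_3
Solving with the normalization constraint gives π = (0.2959, 0.3784, 0.3257).
So the stationary probability of Tier 2 is 0.3784.

0.3784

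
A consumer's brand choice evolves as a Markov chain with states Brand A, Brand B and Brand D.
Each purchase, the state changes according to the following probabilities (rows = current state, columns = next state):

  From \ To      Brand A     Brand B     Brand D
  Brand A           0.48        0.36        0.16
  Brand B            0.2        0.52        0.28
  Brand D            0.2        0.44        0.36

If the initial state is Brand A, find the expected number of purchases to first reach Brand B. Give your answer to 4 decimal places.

Let t(s) be the expected number of purchases to first reach Brand B from state s, with t(Brand B) = 0. Conditioning on the first purchase:
t(Brand A) = 1 + 0.48·t(Brand A) + 0.16·t(Brand D)
t(Brand D) = 1 + 0.2·t(Brand A) + 0.36·t(Brand D)
Solving: t(Brand A) = 2.6596, t(Brand D) = 2.3936.
Expected purchases from Brand A to Brand B: 2.6596.

2.6596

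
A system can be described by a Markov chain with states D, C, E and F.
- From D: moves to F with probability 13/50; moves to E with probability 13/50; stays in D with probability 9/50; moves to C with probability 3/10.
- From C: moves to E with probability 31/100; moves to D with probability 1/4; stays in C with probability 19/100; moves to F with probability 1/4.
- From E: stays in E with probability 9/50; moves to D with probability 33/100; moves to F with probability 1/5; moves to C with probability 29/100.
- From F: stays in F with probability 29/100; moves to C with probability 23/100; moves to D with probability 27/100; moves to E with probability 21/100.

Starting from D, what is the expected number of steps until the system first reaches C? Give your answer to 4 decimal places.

3.5722

Let t(s) be the expected number of steps to first reach C from state s, with t(C) = 0. Conditioning on the first step:
t(D) = 1 + 0.18·t(D) + 0.26·t(E) + 0.26·t(F)
t(E) = 1 + 0.33·t(D) + 0.18·t(E) + 0.2·t(F)
t(F) = 1 + 0.27·t(D) + 0.21·t(E) + 0.29·t(F)
Solving: t(D) = 3.5722, t(E) = 3.5910, t(F) = 3.8290.
Expected steps from D to C: 3.5722.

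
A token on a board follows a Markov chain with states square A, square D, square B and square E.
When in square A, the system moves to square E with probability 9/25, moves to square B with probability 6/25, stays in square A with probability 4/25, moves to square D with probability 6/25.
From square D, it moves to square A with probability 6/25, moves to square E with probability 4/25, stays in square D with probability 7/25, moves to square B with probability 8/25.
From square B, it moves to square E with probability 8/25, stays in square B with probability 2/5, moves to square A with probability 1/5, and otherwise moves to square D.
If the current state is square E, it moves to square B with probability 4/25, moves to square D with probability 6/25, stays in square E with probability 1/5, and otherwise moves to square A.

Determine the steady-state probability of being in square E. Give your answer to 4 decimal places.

Let the stationary distribution be π with π = πP and π_1 + π_2 + π_3 + π_4 = 1.
π_1 = 0.16·π_1 + 0.24·π_2 + 0.2·π_3 + 0.4·π_4
π_2 = 0.24·π_1 + 0.28·π_2 + 0.08·π_3 + 0.24·π_4
π_3 = 0.24·π_1 + 0.32·π_2 + 0.4·π_3 + 0.16·π_4
Solving with the normalization constraint gives π = (0.2512, 0.2034, 0.2798, 0.2656).
So the stationary probability of square E is 0.2656.

0.2656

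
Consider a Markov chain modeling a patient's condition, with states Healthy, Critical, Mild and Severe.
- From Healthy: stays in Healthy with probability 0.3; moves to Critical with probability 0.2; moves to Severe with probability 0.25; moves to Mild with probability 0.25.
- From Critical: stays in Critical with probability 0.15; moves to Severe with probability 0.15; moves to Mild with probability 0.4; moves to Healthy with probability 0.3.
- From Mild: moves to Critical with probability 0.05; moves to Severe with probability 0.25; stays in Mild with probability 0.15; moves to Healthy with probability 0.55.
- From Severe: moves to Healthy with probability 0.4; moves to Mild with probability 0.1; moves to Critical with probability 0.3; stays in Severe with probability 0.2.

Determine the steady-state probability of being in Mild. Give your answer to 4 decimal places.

Let the stationary distribution be π with π = πP and π_1 + π_2 + π_3 + π_4 = 1.
π_1 = 0.3·π_1 + 0.3·π_2 + 0.55·π_3 + 0.4·π_4
π_2 = 0.2·π_1 + 0.15·π_2 + 0.05·π_3 + 0.3·π_4
π_3 = 0.25·π_1 + 0.4·π_2 + 0.15·π_3 + 0.1·π_4
Solving with the normalization constraint gives π = (0.3775, 0.1799, 0.2217, 0.2210).
So the stationary probability of Mild is 0.2217.

0.2217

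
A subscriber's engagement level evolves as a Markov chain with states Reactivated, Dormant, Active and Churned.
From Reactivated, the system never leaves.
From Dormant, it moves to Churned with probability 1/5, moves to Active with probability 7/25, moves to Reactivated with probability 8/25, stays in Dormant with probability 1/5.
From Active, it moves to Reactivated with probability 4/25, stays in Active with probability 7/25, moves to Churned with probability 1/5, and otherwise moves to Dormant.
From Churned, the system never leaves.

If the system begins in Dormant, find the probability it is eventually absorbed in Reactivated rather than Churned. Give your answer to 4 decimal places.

Let h(s) be the probability of absorption at Reactivated starting from transient state s. Then h(Reactivated) = 1 and h(Churned) = 0. By first-step analysis:
h(Dormant) = 0.32·1 + 0.2·h(Dormant) + 0.28·h(Active) + 0.2·0
h(Active) = 0.16·1 + 0.36·h(Dormant) + 0.28·h(Active) + 0.2·0
Solving: h(Dormant) = 0.5791, h(Active) = 0.5118.
Starting from Dormant, the probability is 0.5791.

0.5791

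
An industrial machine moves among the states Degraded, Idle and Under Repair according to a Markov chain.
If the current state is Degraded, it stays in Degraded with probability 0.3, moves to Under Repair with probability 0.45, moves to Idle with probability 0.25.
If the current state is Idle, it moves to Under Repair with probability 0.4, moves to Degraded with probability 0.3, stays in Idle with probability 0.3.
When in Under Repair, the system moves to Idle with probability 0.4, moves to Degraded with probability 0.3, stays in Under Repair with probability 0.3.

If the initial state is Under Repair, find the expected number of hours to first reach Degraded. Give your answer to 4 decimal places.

3.3333

Let t(s) be the expected number of hours to first reach Degraded from state s, with t(Degraded) = 0. Conditioning on the first hour:
t(Idle) = 1 + 0.3·t(Idle) + 0.4·t(Under Repair)
t(Under Repair) = 1 + 0.4·t(Idle) + 0.3·t(Under Repair)
Solving: t(Idle) = 3.3333, t(Under Repair) = 3.3333.
Expected hours from Under Repair to Degraded: 3.3333.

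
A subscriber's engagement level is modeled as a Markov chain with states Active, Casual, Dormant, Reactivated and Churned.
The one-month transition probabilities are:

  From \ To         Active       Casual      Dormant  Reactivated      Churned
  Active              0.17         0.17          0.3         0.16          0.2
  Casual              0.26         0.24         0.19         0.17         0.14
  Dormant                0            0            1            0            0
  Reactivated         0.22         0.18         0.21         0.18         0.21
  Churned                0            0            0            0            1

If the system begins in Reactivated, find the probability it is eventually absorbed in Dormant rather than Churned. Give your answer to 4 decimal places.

0.5370

Let h(s) be the probability of absorption at Dormant starting from transient state s. Then h(Dormant) = 1 and h(Churned) = 0. By first-step analysis:
h(Active) = 0.17·h(Active) + 0.17·h(Casual) + 0.3·1 + 0.16·h(Reactivated) + 0.2·0
h(Casual) = 0.26·h(Active) + 0.24·h(Casual) + 0.19·1 + 0.17·h(Reactivated) + 0.14·0
h(Reactivated) = 0.22·h(Active) + 0.18·h(Casual) + 0.21·1 + 0.18·h(Reactivated) + 0.21·0
Solving: h(Active) = 0.5815, h(Casual) = 0.5691, h(Reactivated) = 0.5370.
Starting from Reactivated, the probability is 0.5370.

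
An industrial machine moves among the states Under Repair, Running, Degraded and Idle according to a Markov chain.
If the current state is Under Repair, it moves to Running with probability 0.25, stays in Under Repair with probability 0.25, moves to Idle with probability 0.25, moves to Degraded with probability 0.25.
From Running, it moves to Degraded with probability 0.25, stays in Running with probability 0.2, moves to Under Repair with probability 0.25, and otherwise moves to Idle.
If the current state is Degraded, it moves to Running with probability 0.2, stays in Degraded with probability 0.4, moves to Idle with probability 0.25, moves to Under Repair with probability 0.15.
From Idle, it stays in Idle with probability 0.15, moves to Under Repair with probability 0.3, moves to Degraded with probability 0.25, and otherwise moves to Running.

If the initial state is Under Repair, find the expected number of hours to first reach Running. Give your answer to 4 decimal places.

4.0542

Let t(s) be the expected number of hours to first reach Running from state s, with t(Running) = 0. Conditioning on the first hour:
t(Under Repair) = 1 + 0.25·t(Under Repair) + 0.25·t(Degraded) + 0.25·t(Idle)
t(Degraded) = 1 + 0.15·t(Under Repair) + 0.4·t(Degraded) + 0.25·t(Idle)
t(Idle) = 1 + 0.3·t(Under Repair) + 0.25·t(Degraded) + 0.15·t(Idle)
Solving: t(Under Repair) = 4.0542, t(Degraded) = 4.2927, t(Idle) = 3.8699.
Expected hours from Under Repair to Running: 4.0542.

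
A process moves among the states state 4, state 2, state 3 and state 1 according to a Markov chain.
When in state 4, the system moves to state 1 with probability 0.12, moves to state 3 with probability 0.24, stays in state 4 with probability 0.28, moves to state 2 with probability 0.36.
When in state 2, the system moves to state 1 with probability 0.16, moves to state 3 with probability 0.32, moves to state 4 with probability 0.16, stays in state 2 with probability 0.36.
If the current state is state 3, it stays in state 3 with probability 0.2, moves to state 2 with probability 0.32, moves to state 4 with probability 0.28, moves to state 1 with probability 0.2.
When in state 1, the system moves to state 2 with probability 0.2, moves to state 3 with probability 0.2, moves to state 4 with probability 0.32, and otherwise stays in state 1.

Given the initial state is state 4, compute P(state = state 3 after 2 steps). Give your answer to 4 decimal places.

Propagate the distribution vector 2 steps from state 4.
After 0 steps: (1.0000, 0.0000, 0.0000, 0.0000)
After 1 step: (0.2800, 0.3600, 0.2400, 0.1200)
After 2 steps: (0.2416, 0.3312, 0.2544, 0.1728)
P(in state 3 after 2 steps) = 0.2544

0.2544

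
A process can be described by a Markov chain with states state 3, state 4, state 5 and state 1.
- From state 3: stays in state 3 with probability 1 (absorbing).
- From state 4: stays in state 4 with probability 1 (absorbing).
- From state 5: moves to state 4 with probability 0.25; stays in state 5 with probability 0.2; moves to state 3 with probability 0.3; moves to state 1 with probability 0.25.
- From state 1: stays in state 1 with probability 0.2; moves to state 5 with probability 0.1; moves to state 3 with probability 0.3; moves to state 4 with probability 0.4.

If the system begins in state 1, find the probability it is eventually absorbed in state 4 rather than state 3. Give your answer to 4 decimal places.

0.5610

Let h(s) be the probability of absorption at state 4 starting from transient state s. Then h(state 4) = 1 and h(state 3) = 0. By first-step analysis:
h(state 5) = 0.3·0 + 0.25·1 + 0.2·h(state 5) + 0.25·h(state 1)
h(state 1) = 0.3·0 + 0.4·1 + 0.1·h(state 5) + 0.2·h(state 1)
Solving: h(state 5) = 0.4878, h(state 1) = 0.5610.
Starting from state 1, the probability is 0.5610.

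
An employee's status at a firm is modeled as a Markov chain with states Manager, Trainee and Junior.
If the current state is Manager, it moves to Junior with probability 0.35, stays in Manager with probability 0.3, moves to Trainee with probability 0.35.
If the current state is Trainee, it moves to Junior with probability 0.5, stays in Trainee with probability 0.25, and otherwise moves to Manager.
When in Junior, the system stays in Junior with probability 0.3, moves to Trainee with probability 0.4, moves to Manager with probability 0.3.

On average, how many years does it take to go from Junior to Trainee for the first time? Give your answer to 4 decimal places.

Let t(s) be the expected number of years to first reach Trainee from state s, with t(Trainee) = 0. Conditioning on the first year:
t(Manager) = 1 + 0.3·t(Manager) + 0.35·t(Junior)
t(Junior) = 1 + 0.3·t(Manager) + 0.3·t(Junior)
Solving: t(Manager) = 2.7273, t(Junior) = 2.5974.
Expected years from Junior to Trainee: 2.5974.

2.5974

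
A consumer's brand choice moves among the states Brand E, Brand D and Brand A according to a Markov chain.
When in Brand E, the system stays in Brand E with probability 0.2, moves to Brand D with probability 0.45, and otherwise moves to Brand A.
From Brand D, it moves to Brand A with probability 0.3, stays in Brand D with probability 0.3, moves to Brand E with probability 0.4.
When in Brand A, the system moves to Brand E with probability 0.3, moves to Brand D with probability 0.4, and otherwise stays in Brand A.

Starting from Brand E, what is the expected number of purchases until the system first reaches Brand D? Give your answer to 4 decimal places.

Let t(s) be the expected number of purchases to first reach Brand D from state s, with t(Brand D) = 0. Conditioning on the first purchase:
t(Brand E) = 1 + 0.2·t(Brand E) + 0.35·t(Brand A)
t(Brand A) = 1 + 0.3·t(Brand E) + 0.3·t(Brand A)
Solving: t(Brand E) = 2.3077, t(Brand A) = 2.4176.
Expected purchases from Brand E to Brand D: 2.3077.

2.3077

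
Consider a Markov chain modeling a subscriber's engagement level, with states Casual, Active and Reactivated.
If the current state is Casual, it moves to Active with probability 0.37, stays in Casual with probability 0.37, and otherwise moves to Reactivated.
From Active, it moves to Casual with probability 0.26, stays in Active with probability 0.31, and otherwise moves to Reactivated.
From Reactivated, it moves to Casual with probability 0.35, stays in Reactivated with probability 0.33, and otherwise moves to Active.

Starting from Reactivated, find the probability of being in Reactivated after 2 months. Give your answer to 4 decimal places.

0.3375

Sum over the intermediate state after 1 month:
P = P(Reactivated→Casual)·P(Casual→Reactivated) + P(Reactivated→Active)·P(Active→Reactivated) + P(Reactivated→Reactivated)·P(Reactivated→Reactivated)
  = 0.35×0.26 + 0.32×0.43 + 0.33×0.33
  = 0.0910 + 0.1376 + 0.1089 = 0.3375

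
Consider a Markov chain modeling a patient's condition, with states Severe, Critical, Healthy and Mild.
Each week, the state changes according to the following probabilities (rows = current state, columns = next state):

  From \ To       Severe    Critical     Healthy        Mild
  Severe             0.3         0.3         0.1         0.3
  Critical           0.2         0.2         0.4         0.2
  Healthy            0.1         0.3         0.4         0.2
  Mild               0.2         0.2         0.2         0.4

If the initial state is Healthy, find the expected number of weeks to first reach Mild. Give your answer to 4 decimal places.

4.6316

Let t(s) be the expected number of weeks to first reach Mild from state s, with t(Mild) = 0. Conditioning on the first week:
t(Severe) = 1 + 0.3·t(Severe) + 0.3·t(Critical) + 0.1·t(Healthy)
t(Critical) = 1 + 0.2·t(Severe) + 0.2·t(Critical) + 0.4·t(Healthy)
t(Healthy) = 1 + 0.1·t(Severe) + 0.3·t(Critical) + 0.4·t(Healthy)
Solving: t(Severe) = 4.0526, t(Critical) = 4.5789, t(Healthy) = 4.6316.
Expected weeks from Healthy to Mild: 4.6316.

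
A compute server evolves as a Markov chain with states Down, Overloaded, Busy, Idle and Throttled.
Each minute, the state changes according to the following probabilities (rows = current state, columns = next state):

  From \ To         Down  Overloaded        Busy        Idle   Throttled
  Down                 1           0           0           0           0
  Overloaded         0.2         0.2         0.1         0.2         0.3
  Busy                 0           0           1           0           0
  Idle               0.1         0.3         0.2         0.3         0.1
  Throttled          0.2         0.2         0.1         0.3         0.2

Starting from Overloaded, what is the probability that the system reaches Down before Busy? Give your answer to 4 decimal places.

Let h(s) be the probability of absorption at Down starting from transient state s. Then h(Down) = 1 and h(Busy) = 0. By first-step analysis:
h(Overloaded) = 0.2·1 + 0.2·h(Overloaded) + 0.1·0 + 0.2·h(Idle) + 0.3·h(Throttled)
h(Idle) = 0.1·1 + 0.3·h(Overloaded) + 0.2·0 + 0.3·h(Idle) + 0.1·h(Throttled)
h(Throttled) = 0.2·1 + 0.2·h(Overloaded) + 0.1·0 + 0.3·h(Idle) + 0.2·h(Throttled)
Solving: h(Overloaded) = 0.5842, h(Idle) = 0.4752, h(Throttled) = 0.5743.
Starting from Overloaded, the probability is 0.5842.

0.5842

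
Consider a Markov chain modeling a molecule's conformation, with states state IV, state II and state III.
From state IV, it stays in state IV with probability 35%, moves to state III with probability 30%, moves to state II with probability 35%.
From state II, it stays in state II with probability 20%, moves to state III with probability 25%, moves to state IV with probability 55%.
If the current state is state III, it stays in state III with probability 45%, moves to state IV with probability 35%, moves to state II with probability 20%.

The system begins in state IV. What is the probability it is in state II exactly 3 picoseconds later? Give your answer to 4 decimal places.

0.2630

Propagate the distribution vector 3 picoseconds from state IV.
After 0 picoseconds: (1.0000, 0.0000, 0.0000)
After 1 picosecond: (0.3500, 0.3500, 0.3000)
After 2 picoseconds: (0.4200, 0.2525, 0.3275)
After 3 picoseconds: (0.4005, 0.2630, 0.3365)
P(in state II after 3 picoseconds) = 0.2630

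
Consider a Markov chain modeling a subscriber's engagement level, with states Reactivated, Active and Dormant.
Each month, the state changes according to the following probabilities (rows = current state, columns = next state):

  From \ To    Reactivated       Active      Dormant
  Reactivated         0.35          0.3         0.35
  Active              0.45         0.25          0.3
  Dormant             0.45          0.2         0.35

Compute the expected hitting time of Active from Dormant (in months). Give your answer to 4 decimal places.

Let t(s) be the expected number of months to first reach Active from state s, with t(Active) = 0. Conditioning on the first month:
t(Reactivated) = 1 + 0.35·t(Reactivated) + 0.35·t(Dormant)
t(Dormant) = 1 + 0.45·t(Reactivated) + 0.35·t(Dormant)
Solving: t(Reactivated) = 3.7736, t(Dormant) = 4.1509.
Expected months from Dormant to Active: 4.1509.

4.1509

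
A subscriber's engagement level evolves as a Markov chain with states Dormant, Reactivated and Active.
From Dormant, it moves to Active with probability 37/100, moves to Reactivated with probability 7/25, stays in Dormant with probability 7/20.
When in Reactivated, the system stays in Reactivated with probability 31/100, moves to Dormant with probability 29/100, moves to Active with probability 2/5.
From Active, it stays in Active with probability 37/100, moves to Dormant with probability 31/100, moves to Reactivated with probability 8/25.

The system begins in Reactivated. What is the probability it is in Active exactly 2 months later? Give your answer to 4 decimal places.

0.3793

Sum over the intermediate state after 1 month:
P = P(Reactivated→Dormant)·P(Dormant→Active) + P(Reactivated→Reactivated)·P(Reactivated→Active) + P(Reactivated→Active)·P(Active→Active)
  = 0.29×0.37 + 0.31×0.4 + 0.4×0.37
  = 0.1073 + 0.1240 + 0.1480 = 0.3793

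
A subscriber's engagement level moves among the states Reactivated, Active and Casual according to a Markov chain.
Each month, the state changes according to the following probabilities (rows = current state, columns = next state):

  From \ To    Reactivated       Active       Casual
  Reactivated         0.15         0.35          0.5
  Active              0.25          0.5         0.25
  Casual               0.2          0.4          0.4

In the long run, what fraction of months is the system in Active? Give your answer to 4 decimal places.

Let the stationary distribution be π with π = πP and π_1 + π_2 + π_3 = 1.
π_1 = 0.15·π_1 + 0.25·π_2 + 0.2·π_3
π_2 = 0.35·π_1 + 0.5·π_2 + 0.4·π_3
Solving with the normalization constraint gives π = (0.2111, 0.4327, 0.3562).
So the stationary probability of Active is 0.4327.

0.4327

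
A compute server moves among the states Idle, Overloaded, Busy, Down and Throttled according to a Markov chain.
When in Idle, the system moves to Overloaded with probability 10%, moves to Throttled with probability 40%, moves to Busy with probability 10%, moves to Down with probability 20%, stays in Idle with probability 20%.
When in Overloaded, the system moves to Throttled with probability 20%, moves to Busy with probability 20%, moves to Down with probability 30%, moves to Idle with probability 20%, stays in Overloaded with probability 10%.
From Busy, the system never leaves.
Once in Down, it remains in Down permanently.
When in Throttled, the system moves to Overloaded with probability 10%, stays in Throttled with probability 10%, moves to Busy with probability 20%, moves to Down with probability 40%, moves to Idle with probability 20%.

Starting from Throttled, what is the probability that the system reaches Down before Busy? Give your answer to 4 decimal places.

0.6604

Let h(s) be the probability of absorption at Down starting from transient state s. Then h(Down) = 1 and h(Busy) = 0. By first-step analysis:
h(Idle) = 0.2·h(Idle) + 0.1·h(Overloaded) + 0.1·0 + 0.2·1 + 0.4·h(Throttled)
h(Overloaded) = 0.2·h(Idle) + 0.1·h(Overloaded) + 0.2·0 + 0.3·1 + 0.2·h(Throttled)
h(Throttled) = 0.2·h(Idle) + 0.1·h(Overloaded) + 0.2·0 + 0.4·1 + 0.1·h(Throttled)
Solving: h(Idle) = 0.6585, h(Overloaded) = 0.6264, h(Throttled) = 0.6604.
Starting from Throttled, the probability is 0.6604.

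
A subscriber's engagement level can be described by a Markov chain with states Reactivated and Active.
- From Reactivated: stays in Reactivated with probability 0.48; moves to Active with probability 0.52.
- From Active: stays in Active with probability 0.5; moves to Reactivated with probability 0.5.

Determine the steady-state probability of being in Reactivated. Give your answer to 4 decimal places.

Let the stationary distribution be π with π = πP and π_1 + π_2 = 1.
π_1 = 0.48·π_1 + 0.5·π_2
Solving with the normalization constraint gives π = (0.4902, 0.5098).
So the stationary probability of Reactivated is 0.4902.

0.4902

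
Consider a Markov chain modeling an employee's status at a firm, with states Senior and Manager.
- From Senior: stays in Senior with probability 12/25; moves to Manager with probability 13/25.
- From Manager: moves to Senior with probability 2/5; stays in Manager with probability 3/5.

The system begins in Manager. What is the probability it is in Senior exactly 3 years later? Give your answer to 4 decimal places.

Propagate the distribution vector 3 years from Manager.
After 0 years: (0.0000, 1.0000)
After 1 year: (0.4000, 0.6000)
After 2 years: (0.4320, 0.5680)
After 3 years: (0.4346, 0.5654)
P(in Senior after 3 years) = 0.4346

0.4346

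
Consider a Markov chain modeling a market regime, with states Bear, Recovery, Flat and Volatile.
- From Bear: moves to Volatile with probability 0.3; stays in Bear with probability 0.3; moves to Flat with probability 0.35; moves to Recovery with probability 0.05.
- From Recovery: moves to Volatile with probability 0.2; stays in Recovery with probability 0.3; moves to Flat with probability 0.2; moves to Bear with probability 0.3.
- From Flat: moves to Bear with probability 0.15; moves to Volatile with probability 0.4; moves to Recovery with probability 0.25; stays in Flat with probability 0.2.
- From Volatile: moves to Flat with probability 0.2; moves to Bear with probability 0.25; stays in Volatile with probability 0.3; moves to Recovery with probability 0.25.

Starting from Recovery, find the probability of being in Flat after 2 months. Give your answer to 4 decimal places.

0.2450

Propagate the distribution vector 2 months from Recovery.
After 0 months: (0.0000, 1.0000, 0.0000, 0.0000)
After 1 month: (0.3000, 0.3000, 0.2000, 0.2000)
After 2 months: (0.2600, 0.2050, 0.2450, 0.2900)
P(in Flat after 2 months) = 0.2450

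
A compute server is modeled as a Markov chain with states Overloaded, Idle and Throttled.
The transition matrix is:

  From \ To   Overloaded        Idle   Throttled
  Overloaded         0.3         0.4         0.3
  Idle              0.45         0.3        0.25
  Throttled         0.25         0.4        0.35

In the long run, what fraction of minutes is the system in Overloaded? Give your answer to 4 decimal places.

0.3397

Let the stationary distribution be π with π = πP and π_1 + π_2 + π_3 = 1.
π_1 = 0.3·π_1 + 0.45·π_2 + 0.25·π_3
π_2 = 0.4·π_1 + 0.3·π_2 + 0.4·π_3
Solving with the normalization constraint gives π = (0.3397, 0.3636, 0.2967).
So the stationary probability of Overloaded is 0.3397.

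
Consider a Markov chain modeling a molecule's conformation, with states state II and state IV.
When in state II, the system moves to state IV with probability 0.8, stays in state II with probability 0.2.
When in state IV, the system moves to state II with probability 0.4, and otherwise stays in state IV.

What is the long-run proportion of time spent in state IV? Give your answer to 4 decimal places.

0.6667

Let the stationary distribution be π with π = πP and π_1 + π_2 = 1.
π_1 = 0.2·π_1 + 0.4·π_2
Solving with the normalization constraint gives π = (0.3333, 0.6667).
So the stationary probability of state IV is 0.6667.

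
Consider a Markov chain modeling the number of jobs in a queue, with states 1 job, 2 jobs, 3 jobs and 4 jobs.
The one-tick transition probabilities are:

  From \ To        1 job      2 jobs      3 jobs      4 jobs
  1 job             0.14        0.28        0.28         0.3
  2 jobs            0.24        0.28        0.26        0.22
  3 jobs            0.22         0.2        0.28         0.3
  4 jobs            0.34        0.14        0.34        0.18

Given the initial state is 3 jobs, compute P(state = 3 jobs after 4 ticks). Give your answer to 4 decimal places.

0.2907

Propagate the distribution vector 4 ticks from 3 jobs.
After 0 ticks: (0.0000, 0.0000, 1.0000, 0.0000)
After 1 tick: (0.2200, 0.2000, 0.2800, 0.3000)
After 2 ticks: (0.2424, 0.2156, 0.2940, 0.2480)
After 3 ticks: (0.2347, 0.2218, 0.2906, 0.2530)
After 4 ticks: (0.2360, 0.2213, 0.2907, 0.2519)
P(in 3 jobs after 4 ticks) = 0.2907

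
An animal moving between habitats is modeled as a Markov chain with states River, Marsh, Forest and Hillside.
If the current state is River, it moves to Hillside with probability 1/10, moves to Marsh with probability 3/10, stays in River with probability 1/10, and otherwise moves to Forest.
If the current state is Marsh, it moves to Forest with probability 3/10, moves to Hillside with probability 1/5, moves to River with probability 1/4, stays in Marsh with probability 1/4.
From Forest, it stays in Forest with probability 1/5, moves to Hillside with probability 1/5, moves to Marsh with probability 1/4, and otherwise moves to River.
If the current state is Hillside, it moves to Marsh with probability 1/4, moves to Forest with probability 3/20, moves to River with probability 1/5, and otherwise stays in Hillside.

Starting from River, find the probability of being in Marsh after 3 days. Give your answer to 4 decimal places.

0.2640

Propagate the distribution vector 3 days from River.
After 0 days: (1.0000, 0.0000, 0.0000, 0.0000)
After 1 day: (0.1000, 0.3000, 0.5000, 0.1000)
After 2 days: (0.2800, 0.2550, 0.2550, 0.2100)
After 3 days: (0.2230, 0.2640, 0.2990, 0.2140)
P(in Marsh after 3 days) = 0.2640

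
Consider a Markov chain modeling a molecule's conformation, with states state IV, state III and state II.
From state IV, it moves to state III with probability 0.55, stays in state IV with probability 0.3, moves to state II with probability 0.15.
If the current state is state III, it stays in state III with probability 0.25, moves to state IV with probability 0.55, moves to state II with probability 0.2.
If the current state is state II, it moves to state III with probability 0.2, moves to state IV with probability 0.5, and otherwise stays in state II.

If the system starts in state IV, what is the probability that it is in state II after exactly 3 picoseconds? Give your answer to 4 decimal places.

0.1966

Propagate the distribution vector 3 picoseconds from state IV.
After 0 picoseconds: (1.0000, 0.0000, 0.0000)
After 1 picosecond: (0.3000, 0.5500, 0.1500)
After 2 picoseconds: (0.4675, 0.3325, 0.2000)
After 3 picoseconds: (0.4231, 0.3803, 0.1966)
P(in state II after 3 picoseconds) = 0.1966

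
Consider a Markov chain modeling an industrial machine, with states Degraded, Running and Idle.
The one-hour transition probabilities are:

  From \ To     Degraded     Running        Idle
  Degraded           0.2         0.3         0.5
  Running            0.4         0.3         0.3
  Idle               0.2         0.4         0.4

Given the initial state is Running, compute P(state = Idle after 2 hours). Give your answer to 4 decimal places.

0.4100

Sum over the intermediate state after 1 hour:
P = P(Running→Degraded)·P(Degraded→Idle) + P(Running→Running)·P(Running→Idle) + P(Running→Idle)·P(Idle→Idle)
  = 0.4×0.5 + 0.3×0.3 + 0.3×0.4
  = 0.2000 + 0.0900 + 0.1200 = 0.4100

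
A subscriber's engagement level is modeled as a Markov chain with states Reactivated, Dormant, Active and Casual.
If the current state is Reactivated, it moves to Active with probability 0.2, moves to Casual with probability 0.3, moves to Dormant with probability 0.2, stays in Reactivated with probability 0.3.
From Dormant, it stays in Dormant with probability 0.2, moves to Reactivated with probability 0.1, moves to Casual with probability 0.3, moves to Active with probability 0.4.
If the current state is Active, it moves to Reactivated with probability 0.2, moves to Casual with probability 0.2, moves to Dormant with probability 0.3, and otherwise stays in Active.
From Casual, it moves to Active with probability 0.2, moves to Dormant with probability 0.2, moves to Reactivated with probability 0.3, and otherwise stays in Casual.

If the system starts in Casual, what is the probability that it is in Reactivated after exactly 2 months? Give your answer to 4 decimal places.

0.2400

Propagate the distribution vector 2 months from Casual.
After 0 months: (0.0000, 0.0000, 0.0000, 1.0000)
After 1 month: (0.3000, 0.2000, 0.2000, 0.3000)
After 2 months: (0.2400, 0.2200, 0.2600, 0.2800)
P(in Reactivated after 2 months) = 0.2400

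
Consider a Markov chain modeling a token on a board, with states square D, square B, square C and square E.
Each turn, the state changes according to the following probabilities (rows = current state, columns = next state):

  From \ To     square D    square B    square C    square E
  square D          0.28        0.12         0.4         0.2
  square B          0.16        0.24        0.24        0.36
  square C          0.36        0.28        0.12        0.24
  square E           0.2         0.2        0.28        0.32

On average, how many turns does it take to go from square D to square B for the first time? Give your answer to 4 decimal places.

5.3871

Let t(s) be the expected number of turns to first reach square B from state s, with t(square B) = 0. Conditioning on the first turn:
t(square D) = 1 + 0.28·t(square D) + 0.4·t(square C) + 0.2·t(square E)
t(square C) = 1 + 0.36·t(square D) + 0.12·t(square C) + 0.24·t(square E)
t(square E) = 1 + 0.2·t(square D) + 0.28·t(square C) + 0.32·t(square E)
Solving: t(square D) = 5.3871, t(square C) = 4.7013, t(square E) = 4.9909.
Expected turns from square D to square B: 5.3871.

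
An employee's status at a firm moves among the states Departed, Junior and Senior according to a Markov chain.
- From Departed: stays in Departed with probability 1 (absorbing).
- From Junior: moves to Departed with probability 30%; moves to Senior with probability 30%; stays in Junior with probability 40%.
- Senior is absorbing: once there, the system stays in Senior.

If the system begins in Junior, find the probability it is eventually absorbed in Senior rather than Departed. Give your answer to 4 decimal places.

Let h(s) be the probability of absorption at Senior starting from transient state s. Then h(Senior) = 1 and h(Departed) = 0. By first-step analysis:
h(Junior) = 0.3·0 + 0.4·h(Junior) + 0.3·1
Solving: h(Junior) = 0.5000.
Starting from Junior, the probability is 0.5000.

0.5000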